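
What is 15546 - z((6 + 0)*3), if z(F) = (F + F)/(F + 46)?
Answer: 248727/16 ≈ 15545.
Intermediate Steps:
z(F) = 2*F/(46 + F) (z(F) = (2*F)/(46 + F) = 2*F/(46 + F))
15546 - z((6 + 0)*3) = 15546 - 2*(6 + 0)*3/(46 + (6 + 0)*3) = 15546 - 2*6*3/(46 + 6*3) = 15546 - 2*18/(46 + 18) = 15546 - 2*18/64 = 15546 - 1*9/16 = 15546 - 9/16 = 248727/16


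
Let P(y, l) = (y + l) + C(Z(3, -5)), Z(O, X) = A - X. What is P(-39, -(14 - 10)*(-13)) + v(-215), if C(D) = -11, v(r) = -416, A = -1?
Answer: -414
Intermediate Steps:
Z(O, X) = -1 - X
P(y, l) = -11 + l + y (P(y, l) = (y + l) - 11 = (l + y) - 11 = -11 + l + y)
P(-39, -(14 - 10)*(-13)) + v(-215) = (-11 - (14 - 10)*(-13) - 39) - 416 = (-11 - 4*(-13) - 39) - 416 = (-11 - 1*(-52) - 39) - 416 = (-11 + 52 - 39) - 416 = 2 - 416 = -414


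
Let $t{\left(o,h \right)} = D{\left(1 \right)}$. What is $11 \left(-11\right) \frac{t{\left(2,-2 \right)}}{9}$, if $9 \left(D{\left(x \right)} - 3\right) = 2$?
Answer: $- \frac{3509}{81} \approx -43.321$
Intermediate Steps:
$D{\left(x \right)} = \frac{29}{9}$ ($D{\left(x \right)} = 3 + \frac{1}{9} \cdot 2 = 3 + \frac{2}{9} = \frac{29}{9}$)
$t{\left(o,h \right)} = \frac{29}{9}$
$11 \left(-11\right) \frac{t{\left(2,-2 \right)}}{9} = 11 \left(-11\right) \frac{29}{9 \cdot 9} = - 121 \cdot \frac{29}{9} \cdot \frac{1}{9} = \left(-121\right) \frac{29}{81} = - \frac{3509}{81}$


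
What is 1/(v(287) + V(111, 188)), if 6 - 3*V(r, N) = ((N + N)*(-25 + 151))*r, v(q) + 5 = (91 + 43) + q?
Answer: -1/1752494 ≈ -5.7062e-7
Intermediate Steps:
v(q) = 129 + q (v(q) = -5 + ((91 + 43) + q) = -5 + (134 + q) = 129 + q)
V(r, N) = 2 - 84*N*r (V(r, N) = 2 - (N + N)*(-25 + 151)*r/3 = 2 - (2*N)*126*r/3 = 2 - 252*N*r/3 = 2 - 84*N*r)
1/(v(287) + V(111, 188)) = 1/((129 + 287) + (2 - 84*188*111)) = 1/(416 + (2 - 1752912)) = 1/(416 - 1752910) = 1/(-1752494) = -1/1752494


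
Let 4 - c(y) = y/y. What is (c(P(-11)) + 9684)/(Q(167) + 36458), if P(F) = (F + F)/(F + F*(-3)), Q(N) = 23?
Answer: 9687/36481 ≈ 0.26554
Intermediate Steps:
P(F) = -1 (P(F) = (2*F)/(F - 3*F) = (2*F)/((-2*F)) = (2*F)*(-1/(2*F)) = -1)
c(y) = 3 (c(y) = 4 - y/y = 4 - 1*1 = 4 - 1 = 3)
(c(P(-11)) + 9684)/(Q(167) + 36458) = (3 + 9684)/(23 + 36458) = 9687/36481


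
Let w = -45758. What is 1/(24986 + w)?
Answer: -1/20772 ≈ -4.8142e-5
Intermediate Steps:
1/(24986 + w) = 1/(24986 - 45758) = 1/(-20772) = -1/20772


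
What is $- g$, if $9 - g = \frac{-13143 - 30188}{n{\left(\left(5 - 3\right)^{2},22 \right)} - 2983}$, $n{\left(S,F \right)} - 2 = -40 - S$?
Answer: $\frac{16106}{3025} \approx 5.3243$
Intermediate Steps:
$n{\left(S,F \right)} = -38 - S$ ($n{\left(S,F \right)} = 2 - \left(40 + S\right) = -38 - S$)
$g = - \frac{16106}{3025}$ ($g = 9 - \frac{-13143 - 30188}{\left(-38 - \left(5 - 3\right)^{2}\right) - 2983} = 9 - - \frac{43331}{\left(-38 - 2^{2}\right) - 2983} = 9 - - \frac{43331}{\left(-38 - 4\right) - 2983} = 9 - - \frac{43331}{-42 - 2983} = 9 - - \frac{43331}{-3025} = 9 - \left(-43331\right) \left(- \frac{1}{3025}\right) = 9 - \frac{43331}{3025} = - \frac{16106}{3025} \approx -5.3243$)
$- g = \left(-1\right) \left(- \frac{16106}{3025}\right) = \frac{16106}{3025}$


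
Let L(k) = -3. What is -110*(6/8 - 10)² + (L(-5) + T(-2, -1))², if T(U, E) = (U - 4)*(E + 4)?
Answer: -71767/8 ≈ -8970.9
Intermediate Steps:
T(U, E) = (-4 + U)*(4 + E)
-110*(6/8 - 10)² + (L(-5) + T(-2, -1))² = -110*(6/8 - 10)² + (-3 + (-16 - 4*(-1) + 4*(-2) - 1*(-2)))² = -110*(6*(⅛) - 10)² + (-3 + (-16 + 4 - 8 + 2))² = -110*(¾ - 10)² + (-3 - 18)² = -110*(-37/4)² + (-21)² = -110*1369/16 + 441 = -75295/8 + 441 = -71767/8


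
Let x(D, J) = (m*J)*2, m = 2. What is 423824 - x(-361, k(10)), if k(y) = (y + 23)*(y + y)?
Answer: 421184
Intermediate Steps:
k(y) = 2*y*(23 + y) (k(y) = (23 + y)*(2*y) = 2*y*(23 + y))
x(D, J) = 4*J (x(D, J) = (2*J)*2 = 4*J)
423824 - x(-361, k(10)) = 423824 - 4*2*10*(23 + 10) = 423824 - 4*2*10*33 = 423824 - 4*660 = 423824 - 1*2640 = 423824 - 2640 = 421184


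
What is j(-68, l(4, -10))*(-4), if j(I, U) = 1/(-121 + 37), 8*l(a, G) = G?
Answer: 1/21 ≈ 0.047619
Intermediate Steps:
l(a, G) = G/8
j(I, U) = -1/84 (j(I, U) = 1/(-84) = -1/84)
j(-68, l(4, -10))*(-4) = -1/84*(-4) = 1/21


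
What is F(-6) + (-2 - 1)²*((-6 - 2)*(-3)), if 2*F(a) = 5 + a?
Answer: 431/2 ≈ 215.50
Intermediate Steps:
F(a) = 5/2 + a/2 (F(a) = (5 + a)/2 = 5/2 + a/2)
F(-6) + (-2 - 1)²*((-6 - 2)*(-3)) = (5/2 + (½)*(-6)) + (-2 - 1)²*((-6 - 2)*(-3)) = (5/2 - 3) + (-3)²*(-8*(-3)) = -½ + 9*24 = -½ + 216 = 431/2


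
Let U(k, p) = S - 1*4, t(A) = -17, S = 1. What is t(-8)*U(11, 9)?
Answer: 51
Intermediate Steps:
U(k, p) = -3 (U(k, p) = 1 - 1*4 = 1 - 4 = -3)
t(-8)*U(11, 9) = -17*(-3) = 51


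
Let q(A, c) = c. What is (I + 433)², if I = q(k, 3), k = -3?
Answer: 190096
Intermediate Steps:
I = 3
(I + 433)² = (3 + 433)² = 436² = 190096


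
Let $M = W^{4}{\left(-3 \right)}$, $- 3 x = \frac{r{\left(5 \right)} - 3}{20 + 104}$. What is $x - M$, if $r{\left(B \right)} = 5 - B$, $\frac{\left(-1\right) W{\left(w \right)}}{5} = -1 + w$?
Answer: $- \frac{19839999}{124} \approx -1.6 \cdot 10^{5}$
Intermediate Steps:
$W{\left(w \right)} = 5 - 5 w$ ($W{\left(w \right)} = - 5 \left(-1 + w\right) = 5 - 5 w$)
$x = \frac{1}{124}$ ($x = - \frac{\left(\left(5 - 5\right) - 3\right) \frac{1}{20 + 104}}{3} = - \frac{\left(\left(5 - 5\right) - 3\right) \frac{1}{124}}{3} = - \frac{\left(0 - 3\right) \frac{1}{124}}{3} = - \frac{\left(-3\right) \frac{1}{124}}{3} = \left(- \frac{1}{3}\right) \left(- \frac{3}{124}\right) = \frac{1}{124} \approx 0.0080645$)
$M = 160000$ ($M = \left(5 - -15\right)^{4} = \left(5 + 15\right)^{4} = 20^{4} = 160000$)
$x - M = \frac{1}{124} - 160000 = - \frac{19839999}{124}$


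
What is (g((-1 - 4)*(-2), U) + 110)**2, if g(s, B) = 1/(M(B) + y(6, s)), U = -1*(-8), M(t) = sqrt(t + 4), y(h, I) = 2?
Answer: 48181/4 + 439*sqrt(3)/8 ≈ 12140.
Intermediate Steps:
M(t) = sqrt(4 + t)
U = 8
g(s, B) = 1/(2 + sqrt(4 + B)) (g(s, B) = 1/(sqrt(4 + B) + 2) = 1/(2 + sqrt(4 + B)))
(g((-1 - 4)*(-2), U) + 110)**2 = (1/(2 + sqrt(4 + 8)) + 110)**2 = (1/(2 + sqrt(12)) + 110)**2 = (1/(2 + 2*sqrt(3)) + 110)**2 = (110 + 1/(2 + 2*sqrt(3)))**2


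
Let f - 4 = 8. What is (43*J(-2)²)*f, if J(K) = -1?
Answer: 516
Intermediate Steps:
f = 12 (f = 4 + 8 = 12)
(43*J(-2)²)*f = (43*(-1)²)*12 = (43*1)*12 = 43*12 = 516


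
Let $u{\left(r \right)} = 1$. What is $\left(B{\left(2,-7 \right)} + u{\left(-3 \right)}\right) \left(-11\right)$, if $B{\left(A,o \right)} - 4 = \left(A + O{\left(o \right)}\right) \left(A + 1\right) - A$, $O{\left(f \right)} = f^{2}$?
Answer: $-1716$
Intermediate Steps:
$B{\left(A,o \right)} = 4 - A + \left(1 + A\right) \left(A + o^{2}\right)$ ($B{\left(A,o \right)} = 4 - \left(A - \left(A + o^{2}\right) \left(A + 1\right)\right) = 4 - \left(A - \left(A + o^{2}\right) \left(1 + A\right)\right) = 4 - \left(A - \left(1 + A\right) \left(A + o^{2}\right)\right) = 4 - A + \left(1 + A\right) \left(A + o^{2}\right)$)
$\left(B{\left(2,-7 \right)} + u{\left(-3 \right)}\right) \left(-11\right) = \left(\left(4 + 2^{2} + \left(-7\right)^{2} + 2 \left(-7\right)^{2}\right) + 1\right) \left(-11\right) = \left(\left(4 + 4 + 49 + 2 \cdot 49\right) + 1\right) \left(-11\right) = \left(\left(4 + 4 + 49 + 98\right) + 1\right) \left(-11\right) = \left(155 + 1\right) \left(-11\right) = 156 \left(-11\right) = -1716$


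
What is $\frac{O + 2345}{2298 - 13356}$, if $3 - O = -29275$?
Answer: $- \frac{10541}{3686} \approx -2.8597$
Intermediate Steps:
$O = 29278$ ($O = 3 - -29275 = 3 + 29275 = 29278$)
$\frac{O + 2345}{2298 - 13356} = \frac{29278 + 2345}{2298 - 13356} = \frac{31623}{-11058} = 31623 \left(- \frac{1}{11058}\right) = - \frac{10541}{3686}$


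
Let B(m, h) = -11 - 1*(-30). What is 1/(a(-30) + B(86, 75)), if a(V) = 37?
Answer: 1/56 ≈ 0.017857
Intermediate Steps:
B(m, h) = 19 (B(m, h) = -11 + 30 = 19)
1/(a(-30) + B(86, 75)) = 1/(37 + 19) = 1/56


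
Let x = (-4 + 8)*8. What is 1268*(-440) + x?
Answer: -557888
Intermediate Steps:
x = 32 (x = 4*8 = 32)
1268*(-440) + x = 1268*(-440) + 32 = -557920 + 32 = -557888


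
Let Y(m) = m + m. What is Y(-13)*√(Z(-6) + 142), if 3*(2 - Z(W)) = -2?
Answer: -26*√1302/3 ≈ -312.72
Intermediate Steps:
Z(W) = 8/3 (Z(W) = 2 - ⅓*(-2) = 2 + ⅔ = 8/3)
Y(m) = 2*m
Y(-13)*√(Z(-6) + 142) = (2*(-13))*√(8/3 + 142) = -26*√1302/3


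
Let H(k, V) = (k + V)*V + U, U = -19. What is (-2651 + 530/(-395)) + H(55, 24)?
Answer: -61252/79 ≈ -775.34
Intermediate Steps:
H(k, V) = -19 + V*(V + k) (H(k, V) = (k + V)*V - 19 = (V + k)*V - 19 = V*(V + k) - 19 = -19 + V*(V + k))
(-2651 + 530/(-395)) + H(55, 24) = (-2651 + 530/(-395)) + (-19 + 24² + 24*55) = (-2651 + 530*(-1/395)) + (-19 + 576 + 1320) = (-2651 - 106/79) + 1877 = -209535/79 + 1877 = -61252/79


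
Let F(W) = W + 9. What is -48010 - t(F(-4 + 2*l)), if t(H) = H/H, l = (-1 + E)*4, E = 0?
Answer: -48011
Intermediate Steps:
l = -4 (l = (-1 + 0)*4 = -1*4 = -4)
F(W) = 9 + W
t(H) = 1
-48010 - t(F(-4 + 2*l)) = -48010 - 1*1 = -48010 - 1 = -48011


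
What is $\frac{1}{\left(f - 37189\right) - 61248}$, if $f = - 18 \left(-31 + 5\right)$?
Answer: $- \frac{1}{97969} \approx -1.0207 \cdot 10^{-5}$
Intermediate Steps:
$f = 468$ ($f = \left(-18\right) \left(-26\right) = 468$)
$\frac{1}{\left(f - 37189\right) - 61248} = \frac{1}{\left(468 - 37189\right) - 61248} = \frac{1}{-36721 - 61248} = \frac{1}{-97969} = - \frac{1}{97969}$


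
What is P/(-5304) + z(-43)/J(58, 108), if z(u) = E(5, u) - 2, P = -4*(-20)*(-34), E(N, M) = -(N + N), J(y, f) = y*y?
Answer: 16703/32799 ≈ 0.50925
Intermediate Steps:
J(y, f) = y**2
E(N, M) = -2*N
P = -2720 (P = 80*(-34) = -2720)
z(u) = -12 (z(u) = -2*5 - 2 = -10 - 2 = -12)
P/(-5304) + z(-43)/J(58, 108) = -2720/(-5304) - 12/(58**2) = -2720*(-1/5304) - 12/3364 = 20/39 - 12*1/3364 = 20/39 - 3/841 = 16703/32799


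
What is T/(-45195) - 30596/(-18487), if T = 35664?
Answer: 241155284/278506655 ≈ 0.86589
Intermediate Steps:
T/(-45195) - 30596/(-18487) = 35664/(-45195) - 30596/(-18487) = 35664*(-1/45195) - 30596*(-1/18487) = -11888/15065 + 30596/18487 = 241155284/278506655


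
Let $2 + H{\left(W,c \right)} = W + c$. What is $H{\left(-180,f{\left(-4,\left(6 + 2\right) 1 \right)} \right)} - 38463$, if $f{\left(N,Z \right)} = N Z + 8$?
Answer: $-38669$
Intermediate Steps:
$f{\left(N,Z \right)} = 8 + N Z$
$H{\left(W,c \right)} = -2 + W + c$ ($H{\left(W,c \right)} = -2 + \left(W + c\right) = -2 + W + c$)
$H{\left(-180,f{\left(-4,\left(6 + 2\right) 1 \right)} \right)} - 38463 = \left(-2 - 180 + \left(8 - 4 \left(6 + 2\right) 1\right)\right) - 38463 = \left(-2 - 180 + \left(8 - 4 \cdot 8 \cdot 1\right)\right) - 38463 = \left(-2 - 180 + \left(8 - 32\right)\right) - 38463 = \left(-2 - 180 - 24\right) - 38463 = -206 - 38463 = -38669$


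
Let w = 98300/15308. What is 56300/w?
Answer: 8618404/983 ≈ 8767.5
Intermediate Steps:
w = 24575/3827 (w = 98300*(1/15308) = 24575/3827 ≈ 6.4215)
56300/w = 56300/(24575/3827) = 56300*(3827/24575) = 8618404/983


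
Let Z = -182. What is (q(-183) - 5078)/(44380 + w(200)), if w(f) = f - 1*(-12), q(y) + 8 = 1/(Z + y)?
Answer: -618797/5425360 ≈ -0.11406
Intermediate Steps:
q(y) = -8 + 1/(-182 + y)
w(f) = 12 + f (w(f) = f + 12 = 12 + f)
(q(-183) - 5078)/(44380 + w(200)) = ((1457 - 8*(-183))/(-182 - 183) - 5078)/(44380 + (12 + 200)) = ((1457 + 1464)/(-365) - 5078)/(44380 + 212) = (-1/365*2921 - 5078)/44592 = (-2921/365 - 5078)*(1/44592) = -1856391/365*1/44592 = -618797/5425360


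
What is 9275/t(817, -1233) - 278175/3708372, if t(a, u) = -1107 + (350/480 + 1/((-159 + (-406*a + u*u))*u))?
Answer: -67801655350035660325/8015293769904436444 ≈ -8.4590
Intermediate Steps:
t(a, u) = -53101/48 + 1/(u*(-159 + u² - 406*a)) (t(a, u) = -1107 + (350*(1/480) + 1/((-159 + (-406*a + u²))*u)) = -1107 + (35/48 + 1/((-159 + (u² - 406*a))*u)) = -1107 + (35/48 + 1/((-159 + u² - 406*a)*u)) = -1107 + (35/48 + 1/(u*(-159 + u² - 406*a))) = -53101/48 + 1/(u*(-159 + u² - 406*a)))
9275/t(817, -1233) - 278175/3708372 = 9275/(((1/48)*(-48 - 8443059*(-1233) + 53101*(-1233)³ - 21559006*817*(-1233))/(-1233*(159 - 1*(-1233)² + 406*817)))) - 278175/3708372 = 9275/(((1/48)*(-1/1233)*(-48 + 10410291747 + 53101*(-1874516337) + 21717701843166)/(159 - 1*1520289 + 331702))) - 278175*1/3708372 = 9275/(((1/48)*(-1/1233)*(-48 + 10410291747 - 99538692011037 + 21717701843166)/(159 - 1520289 + 331702))) - 92725/1236124 = 9275/(((1/48)*(-1/1233)*(-77810579876172)/(-1188428))) - 92725/1236124 = 9275/(((1/48)*(-1/1233)*(-1/1188428)*(-77810579876172))) - 92725/1236124 = 9275/(-6484214989681/5861326896) - 92725/1236124 = 9275*(-5861326896/6484214989681) - 92725/1236124 = -54363806960400/6484214989681 - 92725/1236124 = -67801655350035660325/8015293769904436444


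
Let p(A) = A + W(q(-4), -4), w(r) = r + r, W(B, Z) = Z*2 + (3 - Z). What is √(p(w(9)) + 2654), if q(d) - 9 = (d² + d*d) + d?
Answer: √2671 ≈ 51.682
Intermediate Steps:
q(d) = 9 + d + 2*d² (q(d) = 9 + ((d² + d*d) + d) = 9 + ((d² + d²) + d) = 9 + (2*d² + d) = 9 + (d + 2*d²) = 9 + d + 2*d²)
W(B, Z) = 3 + Z (W(B, Z) = 2*Z + (3 - Z) = 3 + Z)
w(r) = 2*r
p(A) = -1 + A (p(A) = A + (3 - 4) = A - 1 = -1 + A)
√(p(w(9)) + 2654) = √((-1 + 2*9) + 2654) = √((-1 + 18) + 2654) = √(17 + 2654) = √2671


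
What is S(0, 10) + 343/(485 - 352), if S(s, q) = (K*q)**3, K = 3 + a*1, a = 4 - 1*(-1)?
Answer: 9728049/19 ≈ 5.1200e+5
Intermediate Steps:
a = 5 (a = 4 + 1 = 5)
K = 8 (K = 3 + 5*1 = 3 + 5 = 8)
S(s, q) = 512*q**3 (S(s, q) = (8*q)**3 = 512*q**3)
S(0, 10) + 343/(485 - 352) = 512*10**3 + 343/(485 - 352) = 512*1000 + 343/133 = 512000 + 343*(1/133) = 512000 + 49/19 = 9728049/19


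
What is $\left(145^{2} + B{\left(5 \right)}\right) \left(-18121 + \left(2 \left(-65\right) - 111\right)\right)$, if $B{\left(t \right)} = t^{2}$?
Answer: $-386520100$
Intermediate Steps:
$\left(145^{2} + B{\left(5 \right)}\right) \left(-18121 + \left(2 \left(-65\right) - 111\right)\right) = \left(145^{2} + 5^{2}\right) \left(-18121 + \left(2 \left(-65\right) - 111\right)\right) = \left(21025 + 25\right) \left(-18121 - 241\right) = 21050 \left(-18121 - 241\right) = 21050 \left(-18362\right) = -386520100$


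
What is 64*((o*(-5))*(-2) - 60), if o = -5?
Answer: -7040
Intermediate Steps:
64*((o*(-5))*(-2) - 60) = 64*(-5*(-5)*(-2) - 60) = 64*(25*(-2) - 60) = 64*(-50 - 60) = 64*(-110) = -7040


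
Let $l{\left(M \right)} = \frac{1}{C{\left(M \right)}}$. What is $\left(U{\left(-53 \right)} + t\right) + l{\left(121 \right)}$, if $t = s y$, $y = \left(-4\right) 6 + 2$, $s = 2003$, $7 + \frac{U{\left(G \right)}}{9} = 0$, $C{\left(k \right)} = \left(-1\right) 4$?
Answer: $- \frac{176517}{4} \approx -44129.0$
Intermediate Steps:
$C{\left(k \right)} = -4$
$l{\left(M \right)} = - \frac{1}{4}$ ($l{\left(M \right)} = \frac{1}{-4} = - \frac{1}{4}$)
$U{\left(G \right)} = -63$ ($U{\left(G \right)} = -63 + 9 \cdot 0 = -63 + 0 = -63$)
$y = -22$ ($y = -24 + 2 = -22$)
$t = -44066$ ($t = 2003 \left(-22\right) = -44066$)
$\left(U{\left(-53 \right)} + t\right) + l{\left(121 \right)} = \left(-63 - 44066\right) - \frac{1}{4} = -44129 - \frac{1}{4} = - \frac{176517}{4}$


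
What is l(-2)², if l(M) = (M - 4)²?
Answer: 1296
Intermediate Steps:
l(M) = (-4 + M)²
l(-2)² = ((-4 - 2)²)² = ((-6)²)² = 36² = 1296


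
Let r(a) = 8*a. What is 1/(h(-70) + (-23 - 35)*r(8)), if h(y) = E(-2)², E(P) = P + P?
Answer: -1/3696 ≈ -0.00027056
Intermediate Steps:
E(P) = 2*P
h(y) = 16 (h(y) = (2*(-2))² = (-4)² = 16)
1/(h(-70) + (-23 - 35)*r(8)) = 1/(16 + (-23 - 35)*(8*8)) = 1/(16 - 58*64) = 1/(16 - 3712) = 1/(-3696) = -1/3696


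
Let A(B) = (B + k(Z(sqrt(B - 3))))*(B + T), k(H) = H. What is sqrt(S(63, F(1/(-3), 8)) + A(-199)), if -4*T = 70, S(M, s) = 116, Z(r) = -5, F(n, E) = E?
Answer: sqrt(44282) ≈ 210.43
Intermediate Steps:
T = -35/2 (T = -1/4*70 = -35/2 ≈ -17.500)
A(B) = (-5 + B)*(-35/2 + B) (A(B) = (B - 5)*(B - 35/2) = (-5 + B)*(-35/2 + B))
sqrt(S(63, F(1/(-3), 8)) + A(-199)) = sqrt(116 + (175/2 + (-199)**2 - 45/2*(-199))) = sqrt(116 + (175/2 + 39601 + 8955/2)) = sqrt(116 + 44166) = sqrt(44282)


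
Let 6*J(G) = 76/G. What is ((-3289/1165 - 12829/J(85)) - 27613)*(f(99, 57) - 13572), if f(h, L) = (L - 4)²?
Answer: 54178010879921/44270 ≈ 1.2238e+9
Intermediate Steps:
J(G) = 38/(3*G) (J(G) = (76/G)/6 = 38/(3*G))
f(h, L) = (-4 + L)²
((-3289/1165 - 12829/J(85)) - 27613)*(f(99, 57) - 13572) = ((-3289/1165 - 12829/((38/3)/85)) - 27613)*((-4 + 57)² - 13572) = ((-3289*1/1165 - 12829/((38/3)*(1/85))) - 27613)*(53² - 13572) = ((-3289/1165 - 12829/38/255) - 27613)*(2809 - 13572) = ((-3289/1165 - 12829*255/38) - 27613)*(-10763) = ((-3289/1165 - 3271395/38) - 27613)*(-10763) = (-3811300157/44270 - 27613)*(-10763) = -5033727667/44270*(-10763) = 54178010879921/44270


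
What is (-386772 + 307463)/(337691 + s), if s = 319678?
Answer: -79309/657369 ≈ -0.12065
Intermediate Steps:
(-386772 + 307463)/(337691 + s) = (-386772 + 307463)/(337691 + 319678) = -79309/657369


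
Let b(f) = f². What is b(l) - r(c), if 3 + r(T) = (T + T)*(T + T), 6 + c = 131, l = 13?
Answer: -62328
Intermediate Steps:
c = 125 (c = -6 + 131 = 125)
r(T) = -3 + 4*T² (r(T) = -3 + (T + T)*(T + T) = -3 + (2*T)*(2*T) = -3 + 4*T²)
b(l) - r(c) = 13² - (-3 + 4*125²) = 169 - (-3 + 4*15625) = 169 - (-3 + 62500) = 169 - 1*62497 = 169 - 62497 = -62328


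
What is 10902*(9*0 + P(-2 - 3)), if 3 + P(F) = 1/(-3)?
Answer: -36340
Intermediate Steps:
P(F) = -10/3 (P(F) = -3 + 1/(-3) = -3 - ⅓ = -10/3)
10902*(9*0 + P(-2 - 3)) = 10902*(9*0 - 10/3) = 10902*(0 - 10/3) = 10902*(-10/3) = -36340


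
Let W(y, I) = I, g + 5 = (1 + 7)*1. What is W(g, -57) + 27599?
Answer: 27542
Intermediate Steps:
g = 3 (g = -5 + (1 + 7)*1 = -5 + 8*1 = -5 + 8 = 3)
W(g, -57) + 27599 = -57 + 27599 = 27542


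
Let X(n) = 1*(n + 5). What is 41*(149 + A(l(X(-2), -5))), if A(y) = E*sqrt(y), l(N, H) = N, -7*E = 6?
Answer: 6109 - 246*sqrt(3)/7 ≈ 6048.1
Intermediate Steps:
E = -6/7 (E = -1/7*6 = -6/7 ≈ -0.85714)
X(n) = 5 + n (X(n) = 1*(5 + n) = 5 + n)
A(y) = -6*sqrt(y)/7
41*(149 + A(l(X(-2), -5))) = 41*(149 - 6*sqrt(5 - 2)/7) = 41*(149 - 6*sqrt(3)/7) = 6109 - 246*sqrt(3)/7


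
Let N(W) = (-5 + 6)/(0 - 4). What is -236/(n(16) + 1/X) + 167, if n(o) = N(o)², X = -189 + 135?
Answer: -98779/19 ≈ -5198.9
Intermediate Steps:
N(W) = -¼ (N(W) = 1/(-4) = 1*(-¼) = -¼)
X = -54
n(o) = 1/16 (n(o) = (-¼)² = 1/16)
-236/(n(16) + 1/X) + 167 = -236/(1/16 + 1/(-54)) + 167 = -236/(1/16 - 1/54) + 167 = -236/(19/432) + 167 = (432/19)*(-236) + 167 = -101952/19 + 167 = -98779/19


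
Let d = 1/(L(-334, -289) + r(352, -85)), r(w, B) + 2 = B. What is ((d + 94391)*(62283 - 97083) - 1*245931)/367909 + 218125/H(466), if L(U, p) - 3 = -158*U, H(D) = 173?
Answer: -1607194659638809/209593710301 ≈ -7668.1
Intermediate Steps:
r(w, B) = -2 + B
L(U, p) = 3 - 158*U
d = 1/52688 (d = 1/((3 - 158*(-334)) + (-2 - 85)) = 1/((3 + 52772) - 87) = 1/(52775 - 87) = 1/52688 ≈ 1.8980e-5)
((d + 94391)*(62283 - 97083) - 1*245931)/367909 + 218125/H(466) = ((1/52688 + 94391)*(62283 - 97083) - 1*245931)/367909 + 218125/173 = ((4973273009/52688)*(-34800) - 245931)*(1/367909) + 218125*(1/173) = (-10816868794575/3293 - 245931)*(1/367909) + 218125/173 = -10817678645358/3293*1/367909 + 218125/173 = -10817678645358/1211524337 + 218125/173 = -1607194659638809/209593710301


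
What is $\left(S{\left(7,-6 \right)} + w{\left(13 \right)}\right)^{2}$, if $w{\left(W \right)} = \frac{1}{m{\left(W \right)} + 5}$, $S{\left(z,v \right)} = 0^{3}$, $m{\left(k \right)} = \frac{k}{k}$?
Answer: $\frac{1}{36} \approx 0.027778$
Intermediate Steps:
$m{\left(k \right)} = 1$
$S{\left(z,v \right)} = 0$
$w{\left(W \right)} = \frac{1}{6}$ ($w{\left(W \right)} = \frac{1}{1 + 5} = \frac{1}{6}$)
$\left(S{\left(7,-6 \right)} + w{\left(13 \right)}\right)^{2} = \left(0 + \frac{1}{6}\right)^{2} = \left(\frac{1}{6}\right)^{2} = \frac{1}{36}$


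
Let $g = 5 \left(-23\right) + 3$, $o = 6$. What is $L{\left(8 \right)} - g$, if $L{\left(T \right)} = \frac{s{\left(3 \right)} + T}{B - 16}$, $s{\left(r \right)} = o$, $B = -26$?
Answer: $\frac{335}{3} \approx 111.67$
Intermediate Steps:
$s{\left(r \right)} = 6$
$L{\left(T \right)} = - \frac{1}{7} - \frac{T}{42}$ ($L{\left(T \right)} = \frac{6 + T}{-26 - 16} = \frac{6 + T}{-42} = \left(6 + T\right) \left(- \frac{1}{42}\right) = - \frac{1}{7} - \frac{T}{42}$)
$g = -112$ ($g = -115 + 3 = -112$)
$L{\left(8 \right)} - g = \left(- \frac{1}{7} - \frac{4}{21}\right) - -112 = \left(- \frac{1}{7} - \frac{4}{21}\right) + 112 = - \frac{1}{3} + 112 = \frac{335}{3}$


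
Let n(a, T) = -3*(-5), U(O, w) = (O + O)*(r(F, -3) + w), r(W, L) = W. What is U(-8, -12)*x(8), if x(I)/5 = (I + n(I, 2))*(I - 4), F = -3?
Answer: 110400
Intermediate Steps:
U(O, w) = 2*O*(-3 + w) (U(O, w) = (O + O)*(-3 + w) = (2*O)*(-3 + w) = 2*O*(-3 + w))
n(a, T) = 15
x(I) = 5*(-4 + I)*(15 + I) (x(I) = 5*((I + 15)*(I - 4)) = 5*((15 + I)*(-4 + I)) = 5*((-4 + I)*(15 + I)) = 5*(-4 + I)*(15 + I))
U(-8, -12)*x(8) = (2*(-8)*(-3 - 12))*(-300 + 5*8² + 55*8) = (2*(-8)*(-15))*(-300 + 5*64 + 440) = 240*(-300 + 320 + 440) = 240*460 = 110400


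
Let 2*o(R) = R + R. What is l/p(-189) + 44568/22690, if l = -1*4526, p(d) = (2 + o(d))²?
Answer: 727901726/396723305 ≈ 1.8348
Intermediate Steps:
o(R) = R (o(R) = (R + R)/2 = (2*R)/2 = R)
p(d) = (2 + d)²
l = -4526
l/p(-189) + 44568/22690 = -4526/(2 - 189)² + 44568/22690 = -4526/((-187)²) + 44568*(1/22690) = -4526/34969 + 22284/11345 = 727901726/396723305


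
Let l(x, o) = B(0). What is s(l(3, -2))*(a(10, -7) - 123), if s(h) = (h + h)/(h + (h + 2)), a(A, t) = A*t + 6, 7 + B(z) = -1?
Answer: -1496/7 ≈ -213.71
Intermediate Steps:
B(z) = -8 (B(z) = -7 - 1 = -8)
l(x, o) = -8
a(A, t) = 6 + A*t
s(h) = 2*h/(2 + 2*h) (s(h) = (2*h)/(h + (2 + h)) = (2*h)/(2 + 2*h) = 2*h/(2 + 2*h))
s(l(3, -2))*(a(10, -7) - 123) = (-8/(1 - 8))*((6 + 10*(-7)) - 123) = (-8/(-7))*((6 - 70) - 123) = (-8*(-⅐))*(-64 - 123) = (8/7)*(-187) = -1496/7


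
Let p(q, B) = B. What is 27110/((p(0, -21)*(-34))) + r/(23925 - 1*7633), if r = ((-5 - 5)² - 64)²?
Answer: 55325183/1454061 ≈ 38.049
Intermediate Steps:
r = 1296 (r = ((-10)² - 64)² = (100 - 64)² = 36² = 1296)
27110/((p(0, -21)*(-34))) + r/(23925 - 1*7633) = 27110/((-21*(-34))) + 1296/(23925 - 1*7633) = 27110/714 + 1296/(23925 - 7633) = 27110*(1/714) + 1296/16292 = 13555/357 + 1296*(1/16292) = 13555/357 + 324/4073 = 55325183/1454061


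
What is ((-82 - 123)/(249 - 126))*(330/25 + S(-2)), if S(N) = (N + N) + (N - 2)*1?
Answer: -26/3 ≈ -8.6667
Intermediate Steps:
S(N) = -2 + 3*N (S(N) = 2*N + (-2 + N)*1 = 2*N + (-2 + N) = -2 + 3*N)
((-82 - 123)/(249 - 126))*(330/25 + S(-2)) = ((-82 - 123)/(249 - 126))*(330/25 + (-2 + 3*(-2))) = (-205/123)*(330*(1/25) + (-2 - 6)) = (-205*1/123)*(66/5 - 8) = -5/3*26/5 = -26/3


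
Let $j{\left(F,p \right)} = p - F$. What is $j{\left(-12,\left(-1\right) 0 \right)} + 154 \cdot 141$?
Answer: $21726$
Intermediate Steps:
$j{\left(-12,\left(-1\right) 0 \right)} + 154 \cdot 141 = \left(\left(-1\right) 0 - -12\right) + 154 \cdot 141 = \left(0 + 12\right) + 21714 = 12 + 21714 = 21726$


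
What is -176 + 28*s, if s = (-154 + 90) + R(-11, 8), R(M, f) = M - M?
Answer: -1968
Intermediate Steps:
R(M, f) = 0
s = -64 (s = (-154 + 90) + 0 = -64 + 0 = -64)
-176 + 28*s = -176 + 28*(-64) = -176 - 1792 = -1968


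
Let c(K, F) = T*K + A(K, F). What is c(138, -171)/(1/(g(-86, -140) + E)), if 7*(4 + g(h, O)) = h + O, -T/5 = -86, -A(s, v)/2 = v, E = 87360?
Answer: 5211653916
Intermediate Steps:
A(s, v) = -2*v
T = 430 (T = -5*(-86) = 430)
c(K, F) = -2*F + 430*K (c(K, F) = 430*K - 2*F = -2*F + 430*K)
g(h, O) = -4 + O/7 + h/7 (g(h, O) = -4 + (h + O)/7 = -4 + (O + h)/7 = -4 + (O/7 + h/7) = -4 + O/7 + h/7)
c(138, -171)/(1/(g(-86, -140) + E)) = (-2*(-171) + 430*138)/(1/((-4 + (1/7)*(-140) + (1/7)*(-86)) + 87360)) = (342 + 59340)/(1/((-4 - 20 - 86/7) + 87360)) = 59682/(1/(-254/7 + 87360)) = 59682/(1/(611266/7)) = 59682/(7/611266) = 59682*(611266/7) = 5211653916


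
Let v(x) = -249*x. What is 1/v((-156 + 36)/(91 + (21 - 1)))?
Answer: 37/9960 ≈ 0.0037149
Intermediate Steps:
1/v((-156 + 36)/(91 + (21 - 1))) = 1/(-249*(-156 + 36)/(91 + (21 - 1))) = 1/(-(-29880)/(91 + 20)) = 1/(-(-29880)/111) = 1/(-249*(-40/37)) = 1/(9960/37) = 37/9960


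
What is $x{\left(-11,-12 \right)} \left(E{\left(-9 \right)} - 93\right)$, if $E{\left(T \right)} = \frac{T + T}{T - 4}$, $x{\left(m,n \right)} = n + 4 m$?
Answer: $\frac{66696}{13} \approx 5130.5$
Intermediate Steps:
$E{\left(T \right)} = \frac{2 T}{-4 + T}$
$x{\left(-11,-12 \right)} \left(E{\left(-9 \right)} - 93\right) = \left(-12 + 4 \left(-11\right)\right) \left(2 \left(-9\right) \frac{1}{-4 - 9} - 93\right) = \left(-12 - 44\right) \left(2 \left(-9\right) \frac{1}{-13} - 93\right) = - 56 \left(2 \left(-9\right) \left(- \frac{1}{13}\right) - 93\right) = - 56 \left(\frac{18}{13} - 93\right) = \left(-56\right) \left(- \frac{1191}{13}\right) = \frac{66696}{13}$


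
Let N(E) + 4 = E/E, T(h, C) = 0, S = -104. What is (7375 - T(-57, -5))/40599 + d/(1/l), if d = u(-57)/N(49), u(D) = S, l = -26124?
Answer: -36767746193/40599 ≈ -9.0563e+5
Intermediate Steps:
u(D) = -104
N(E) = -3 (N(E) = -4 + E/E = -4 + 1 = -3)
d = 104/3 (d = -104/(-3) = -104*(-⅓) = 104/3 ≈ 34.667)
(7375 - T(-57, -5))/40599 + d/(1/l) = (7375 - 1*0)/40599 + 104/(3*(1/(-26124))) = (7375 + 0)*(1/40599) + 104/(3*(-1/26124)) = 7375*(1/40599) + (104/3)*(-26124) = 7375/40599 - 905632 = -36767746193/40599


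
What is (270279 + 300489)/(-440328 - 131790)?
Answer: -95128/95353 ≈ -0.99764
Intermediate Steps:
(270279 + 300489)/(-440328 - 131790) = 570768/(-572118) = 570768*(-1/572118) = -95128/95353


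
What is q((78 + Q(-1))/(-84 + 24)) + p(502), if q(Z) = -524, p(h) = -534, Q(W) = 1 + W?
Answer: -1058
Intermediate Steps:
q((78 + Q(-1))/(-84 + 24)) + p(502) = -524 - 534 = -1058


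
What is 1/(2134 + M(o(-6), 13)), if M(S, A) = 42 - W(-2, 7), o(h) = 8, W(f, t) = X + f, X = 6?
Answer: 1/2172 ≈ 0.00046040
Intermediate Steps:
W(f, t) = 6 + f
M(S, A) = 38 (M(S, A) = 42 - (6 - 2) = 42 - 1*4 = 42 - 4 = 38)
1/(2134 + M(o(-6), 13)) = 1/(2134 + 38) = 1/2172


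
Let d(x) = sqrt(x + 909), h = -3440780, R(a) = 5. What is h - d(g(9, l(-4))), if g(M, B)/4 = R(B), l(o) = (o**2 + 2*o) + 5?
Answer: -3440780 - sqrt(929) ≈ -3.4408e+6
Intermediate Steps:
l(o) = 5 + o**2 + 2*o
g(M, B) = 20 (g(M, B) = 4*5 = 20)
d(x) = sqrt(909 + x)
h - d(g(9, l(-4))) = -3440780 - sqrt(909 + 20) = -3440780 - sqrt(929)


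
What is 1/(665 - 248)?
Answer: 1/417 ≈ 0.0023981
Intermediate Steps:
1/(665 - 248) = 1/417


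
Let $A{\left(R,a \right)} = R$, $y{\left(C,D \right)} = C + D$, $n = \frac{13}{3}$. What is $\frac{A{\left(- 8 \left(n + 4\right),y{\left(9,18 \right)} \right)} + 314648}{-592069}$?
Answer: $- \frac{943744}{1776207} \approx -0.53133$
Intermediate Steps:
$n = \frac{13}{3}$ ($n = 13 \cdot \frac{1}{3} = \frac{13}{3} \approx 4.3333$)
$\frac{A{\left(- 8 \left(n + 4\right),y{\left(9,18 \right)} \right)} + 314648}{-592069} = \frac{- 8 \left(\frac{13}{3} + 4\right) + 314648}{-592069} = \left(\left(-8\right) \frac{25}{3} + 314648\right) \left(- \frac{1}{592069}\right) = \left(- \frac{200}{3} + 314648\right) \left(- \frac{1}{592069}\right) = \frac{943744}{3} \left(- \frac{1}{592069}\right) = - \frac{943744}{1776207}$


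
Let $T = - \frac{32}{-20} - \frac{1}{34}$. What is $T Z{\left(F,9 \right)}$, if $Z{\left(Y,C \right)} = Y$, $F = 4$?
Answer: $\frac{534}{85} \approx 6.2824$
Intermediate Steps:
$T = \frac{267}{170}$ ($T = \left(-32\right) \left(- \frac{1}{20}\right) - \frac{1}{34} = \frac{8}{5} - \frac{1}{34} = \frac{267}{170} \approx 1.5706$)
$T Z{\left(F,9 \right)} = \frac{267}{170} \cdot 4 = \frac{534}{85}$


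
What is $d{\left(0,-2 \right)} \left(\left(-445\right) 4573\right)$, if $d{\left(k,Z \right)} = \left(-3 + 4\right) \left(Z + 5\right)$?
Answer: $-6104955$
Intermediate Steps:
$d{\left(k,Z \right)} = 5 + Z$ ($d{\left(k,Z \right)} = 1 \left(5 + Z\right) = 5 + Z$)
$d{\left(0,-2 \right)} \left(\left(-445\right) 4573\right) = \left(5 - 2\right) \left(\left(-445\right) 4573\right) = 3 \left(-2034985\right) = -6104955$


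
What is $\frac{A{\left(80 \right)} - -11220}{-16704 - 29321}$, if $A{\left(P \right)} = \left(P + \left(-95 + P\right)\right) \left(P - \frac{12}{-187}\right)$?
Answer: $- \frac{87752}{245905} \approx -0.35685$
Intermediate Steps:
$A{\left(P \right)} = \left(-95 + 2 P\right) \left(\frac{12}{187} + P\right)$ ($A{\left(P \right)} = \left(-95 + 2 P\right) \left(P - - \frac{12}{187}\right) = \left(-95 + 2 P\right) \left(P + \frac{12}{187}\right) = \left(-95 + 2 P\right) \left(\frac{12}{187} + P\right)$)
$\frac{A{\left(80 \right)} - -11220}{-16704 - 29321} = \frac{\left(- \frac{1140}{187} + 2 \cdot 80^{2} - \frac{1419280}{187}\right) - -11220}{-16704 - 29321} = \frac{\left(- \frac{1140}{187} + 2 \cdot 6400 - \frac{1419280}{187}\right) + 11220}{-46025} = \left(\left(- \frac{1140}{187} + 12800 - \frac{1419280}{187}\right) + 11220\right) \left(- \frac{1}{46025}\right) = \left(\frac{973180}{187} + 11220\right) \left(- \frac{1}{46025}\right) = \frac{3071320}{187} \left(- \frac{1}{46025}\right) = - \frac{87752}{245905}$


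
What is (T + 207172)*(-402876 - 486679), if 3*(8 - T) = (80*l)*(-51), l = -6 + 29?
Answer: -212123285300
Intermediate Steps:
l = 23
T = 31288 (T = 8 - 80*23*(-51)/3 = 8 - 1840*(-51)/3 = 8 - ⅓*(-93840) = 8 + 31280 = 31288)
(T + 207172)*(-402876 - 486679) = (31288 + 207172)*(-402876 - 486679) = 238460*(-889555) = -212123285300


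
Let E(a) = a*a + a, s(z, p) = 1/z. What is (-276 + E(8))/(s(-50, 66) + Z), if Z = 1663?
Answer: -10200/83149 ≈ -0.12267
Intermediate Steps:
E(a) = a + a**2 (E(a) = a**2 + a = a + a**2)
(-276 + E(8))/(s(-50, 66) + Z) = (-276 + 8*(1 + 8))/(1/(-50) + 1663) = (-276 + 8*9)/(-1/50 + 1663) = (-276 + 72)/(83149/50) = -204*50/83149 = -10200/83149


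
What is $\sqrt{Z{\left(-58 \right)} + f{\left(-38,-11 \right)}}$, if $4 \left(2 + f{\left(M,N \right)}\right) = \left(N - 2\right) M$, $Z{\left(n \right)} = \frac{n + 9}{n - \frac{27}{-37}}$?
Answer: $\frac{\sqrt{2197585234}}{4238} \approx 11.061$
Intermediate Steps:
$Z{\left(n \right)} = \frac{9 + n}{\frac{27}{37} + n}$ ($Z{\left(n \right)} = \frac{9 + n}{n - - \frac{27}{37}} = \frac{9 + n}{n + \frac{27}{37}} = \frac{9 + n}{\frac{27}{37} + n}$)
$f{\left(M,N \right)} = -2 + \frac{M \left(-2 + N\right)}{4}$ ($f{\left(M,N \right)} = -2 + \frac{\left(N - 2\right) M}{4} = -2 + \frac{\left(-2 + N\right) M}{4} = -2 + \frac{M \left(-2 + N\right)}{4}$)
$\sqrt{Z{\left(-58 \right)} + f{\left(-38,-11 \right)}} = \sqrt{\frac{37 \left(9 - 58\right)}{27 + 37 \left(-58\right)} - \left(-17 - \frac{209}{2}\right)} = \sqrt{37 \frac{1}{27 - 2146} \left(-49\right) + \left(-2 + 19 + \frac{209}{2}\right)} = \sqrt{37 \frac{1}{-2119} \left(-49\right) + \frac{243}{2}} = \sqrt{37 \left(- \frac{1}{2119}\right) \left(-49\right) + \frac{243}{2}} = \sqrt{\frac{1813}{2119} + \frac{243}{2}} = \sqrt{\frac{518543}{4238}} = \frac{\sqrt{2197585234}}{4238}$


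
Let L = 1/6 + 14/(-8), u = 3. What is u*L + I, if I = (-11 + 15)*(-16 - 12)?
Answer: -467/4 ≈ -116.75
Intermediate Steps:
L = -19/12 (L = 1*(⅙) + 14*(-⅛) = ⅙ - 7/4 = -19/12 ≈ -1.5833)
I = -112 (I = 4*(-28) = -112)
u*L + I = 3*(-19/12) - 112 = -19/4 - 112 = -467/4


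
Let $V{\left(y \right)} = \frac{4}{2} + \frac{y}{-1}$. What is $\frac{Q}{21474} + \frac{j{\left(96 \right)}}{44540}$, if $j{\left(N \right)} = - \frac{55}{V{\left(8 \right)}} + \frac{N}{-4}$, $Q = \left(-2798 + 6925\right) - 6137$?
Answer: $- \frac{9982659}{106272440} \approx -0.093935$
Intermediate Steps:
$V{\left(y \right)} = 2 - y$ ($V{\left(y \right)} = 4 \cdot \frac{1}{2} + y \left(-1\right) = 2 - y$)
$Q = -2010$ ($Q = 4127 - 6137 = -2010$)
$j{\left(N \right)} = \frac{55}{6} - \frac{N}{4}$ ($j{\left(N \right)} = - \frac{55}{2 - 8} + \frac{N}{-4} = - \frac{55}{2 - 8} + N \left(- \frac{1}{4}\right) = - \frac{55}{-6} - \frac{N}{4} = \left(-55\right) \left(- \frac{1}{6}\right) - \frac{N}{4} = \frac{55}{6} - \frac{N}{4}$)
$\frac{Q}{21474} + \frac{j{\left(96 \right)}}{44540} = - \frac{2010}{21474} + \frac{\frac{55}{6} - 24}{44540} = \left(-2010\right) \frac{1}{21474} + \left(\frac{55}{6} - 24\right) \frac{1}{44540} = - \frac{335}{3579} - \frac{89}{267240} = - \frac{9982659}{106272440}$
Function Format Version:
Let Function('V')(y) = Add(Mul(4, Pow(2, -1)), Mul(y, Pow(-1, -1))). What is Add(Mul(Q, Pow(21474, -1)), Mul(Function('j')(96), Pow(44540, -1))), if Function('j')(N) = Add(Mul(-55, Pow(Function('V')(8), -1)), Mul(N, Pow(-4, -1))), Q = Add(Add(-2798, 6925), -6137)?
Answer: Rational(-9982659, 106272440) ≈ -0.093935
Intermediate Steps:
Function('V')(y) = Add(2, Mul(-1, y)) (Function('V')(y) = Add(Mul(4, Rational(1, 2)), Mul(y, -1)) = Add(2, Mul(-1, y)))
Q = -2010 (Q = Add(4127, -6137) = -2010)
Function('j')(N) = Add(Rational(55, 6), Mul(Rational(-1, 4), N)) (Function('j')(N) = Add(Mul(-55, Pow(Add(2, Mul(-1, 8)), -1)), Mul(N, Pow(-4, -1))) = Add(Mul(-55, Pow(Add(2, -8), -1)), Mul(N, Rational(-1, 4))) = Add(Mul(-55, Pow(-6, -1)), Mul(Rational(-1, 4), N)) = Add(Mul(-55, Rational(-1, 6)), Mul(Rational(-1, 4), N)) = Add(Rational(55, 6), Mul(Rational(-1, 4), N)))
Add(Mul(Q, Pow(21474, -1)), Mul(Function('j')(96), Pow(44540, -1))) = Add(Mul(-2010, Pow(21474, -1)), Mul(Add(Rational(55, 6), Mul(Rational(-1, 4), 96)), Pow(44540, -1))) = Add(Mul(-2010, Rational(1, 21474)), Mul(Add(Rational(55, 6), -24), Rational(1, 44540))) = Add(Rational(-335, 3579), Mul(Rational(-89, 6), Rational(1, 44540))) = Add(Rational(-335, 3579), Rational(-89, 267240)) = Rational(-9982659, 106272440)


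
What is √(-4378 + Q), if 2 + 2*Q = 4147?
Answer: I*√9222/2 ≈ 48.016*I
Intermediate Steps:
Q = 4145/2 (Q = -1 + (½)*4147 = -1 + 4147/2 = 4145/2 ≈ 2072.5)
√(-4378 + Q) = √(-4378 + 4145/2) = √(-4611/2) = I*√9222/2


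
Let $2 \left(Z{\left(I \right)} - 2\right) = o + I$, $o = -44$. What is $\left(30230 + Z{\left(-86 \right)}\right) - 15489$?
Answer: $14678$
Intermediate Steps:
$Z{\left(I \right)} = -20 + \frac{I}{2}$ ($Z{\left(I \right)} = 2 + \frac{-44 + I}{2} = 2 + \left(-22 + \frac{I}{2}\right) = -20 + \frac{I}{2}$)
$\left(30230 + Z{\left(-86 \right)}\right) - 15489 = \left(30230 + \left(-20 + \frac{1}{2} \left(-86\right)\right)\right) - 15489 = \left(30230 - 63\right) - 15489 = 30167 - 15489 = 14678$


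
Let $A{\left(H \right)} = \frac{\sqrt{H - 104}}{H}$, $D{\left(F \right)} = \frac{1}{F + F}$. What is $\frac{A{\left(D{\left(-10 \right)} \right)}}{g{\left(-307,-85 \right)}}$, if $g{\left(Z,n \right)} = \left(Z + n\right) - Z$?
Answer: $\frac{2 i \sqrt{10405}}{85} \approx 2.4001 i$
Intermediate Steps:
$g{\left(Z,n \right)} = n$
$D{\left(F \right)} = \frac{1}{2 F}$
$A{\left(H \right)} = \frac{\sqrt{-104 + H}}{H}$
$\frac{A{\left(D{\left(-10 \right)} \right)}}{g{\left(-307,-85 \right)}} = \frac{\frac{1}{\frac{1}{2} \frac{1}{-10}} \sqrt{-104 + \frac{1}{2 \left(-10\right)}}}{-85} = \frac{\sqrt{-104 + \frac{1}{2} \left(- \frac{1}{10}\right)}}{\frac{1}{2} \left(- \frac{1}{10}\right)} \left(- \frac{1}{85}\right) = \frac{\sqrt{-104 - \frac{1}{20}}}{- \frac{1}{20}} \left(- \frac{1}{85}\right) = - 20 \sqrt{- \frac{2081}{20}} \left(- \frac{1}{85}\right) = - 20 \frac{i \sqrt{10405}}{10} \left(- \frac{1}{85}\right) = - 2 i \sqrt{10405} \left(- \frac{1}{85}\right) = \frac{2 i \sqrt{10405}}{85}$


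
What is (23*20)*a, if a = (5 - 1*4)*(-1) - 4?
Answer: -2300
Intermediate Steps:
a = -5 (a = (5 - 4)*(-1) - 4 = 1*(-1) - 4 = -1 - 4 = -5)
(23*20)*a = (23*20)*(-5) = 460*(-5) = -2300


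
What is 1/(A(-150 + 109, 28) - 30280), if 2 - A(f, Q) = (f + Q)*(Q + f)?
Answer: -1/30447 ≈ -3.2844e-5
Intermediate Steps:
A(f, Q) = 2 - (Q + f)² (A(f, Q) = 2 - (f + Q)*(Q + f) = 2 - (Q + f)*(Q + f) = 2 - (Q + f)²)
1/(A(-150 + 109, 28) - 30280) = 1/((2 - (28 + (-150 + 109))²) - 30280) = 1/((2 - (28 - 41)²) - 30280) = 1/((2 - 1*(-13)²) - 30280) = 1/((2 - 1*169) - 30280) = 1/((2 - 169) - 30280) = 1/(-167 - 30280) = 1/(-30447) = -1/30447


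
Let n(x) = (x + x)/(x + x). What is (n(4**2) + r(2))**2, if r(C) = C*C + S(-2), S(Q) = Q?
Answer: 9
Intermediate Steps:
n(x) = 1 (n(x) = (2*x)/((2*x)) = (2*x)*(1/(2*x)) = 1)
r(C) = -2 + C**2 (r(C) = C*C - 2 = C**2 - 2 = -2 + C**2)
(n(4**2) + r(2))**2 = (1 + (-2 + 2**2))**2 = (1 + (-2 + 4))**2 = (1 + 2)**2 = 3**2 = 9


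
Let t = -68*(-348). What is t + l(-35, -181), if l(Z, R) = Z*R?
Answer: 29999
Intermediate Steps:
l(Z, R) = R*Z
t = 23664
t + l(-35, -181) = 23664 - 181*(-35) = 23664 + 6335 = 29999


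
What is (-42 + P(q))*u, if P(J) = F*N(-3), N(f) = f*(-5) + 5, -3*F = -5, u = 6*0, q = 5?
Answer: 0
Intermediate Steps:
u = 0
F = 5/3 (F = -⅓*(-5) = 5/3 ≈ 1.6667)
N(f) = 5 - 5*f (N(f) = -5*f + 5 = 5 - 5*f)
P(J) = 100/3 (P(J) = 5*(5 - 5*(-3))/3 = 5*(5 + 15)/3 = (5/3)*20 = 100/3)
(-42 + P(q))*u = (-42 + 100/3)*0 = -26/3*0 = 0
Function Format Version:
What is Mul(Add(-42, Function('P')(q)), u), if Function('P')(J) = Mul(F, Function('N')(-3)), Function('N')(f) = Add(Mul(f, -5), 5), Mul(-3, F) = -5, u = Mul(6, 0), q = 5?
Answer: 0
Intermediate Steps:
u = 0
F = Rational(5, 3) (F = Mul(Rational(-1, 3), -5) = Rational(5, 3) ≈ 1.6667)
Function('N')(f) = Add(5, Mul(-5, f)) (Function('N')(f) = Add(Mul(-5, f), 5) = Add(5, Mul(-5, f)))
Function('P')(J) = Rational(100, 3) (Function('P')(J) = Mul(Rational(5, 3), Add(5, Mul(-5, -3))) = Mul(Rational(5, 3), Add(5, 15)) = Mul(Rational(5, 3), 20) = Rational(100, 3))
Mul(Add(-42, Function('P')(q)), u) = Mul(Add(-42, Rational(100, 3)), 0) = Mul(Rational(-26, 3), 0) = 0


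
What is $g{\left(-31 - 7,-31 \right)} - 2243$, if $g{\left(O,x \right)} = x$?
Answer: $-2274$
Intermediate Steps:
$g{\left(-31 - 7,-31 \right)} - 2243 = -31 - 2243 = -2274$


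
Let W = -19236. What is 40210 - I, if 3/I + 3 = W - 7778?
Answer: 1086353573/27017 ≈ 40210.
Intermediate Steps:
I = -3/27017 (I = 3/(-3 + (-19236 - 7778)) = 3/(-3 - 27014) = 3/(-27017) = 3*(-1/27017) = -3/27017 ≈ -0.00011104)
40210 - I = 40210 - 1*(-3/27017) = 40210 + 3/27017 = 1086353573/27017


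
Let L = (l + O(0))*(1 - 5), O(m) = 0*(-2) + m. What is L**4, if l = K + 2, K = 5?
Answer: 614656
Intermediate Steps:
O(m) = m (O(m) = 0 + m = m)
l = 7 (l = 5 + 2 = 7)
L = -28 (L = (7 + 0)*(1 - 5) = 7*(-4) = -28)
L**4 = (-28)**4 = 614656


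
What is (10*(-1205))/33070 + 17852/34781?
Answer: 17125459/115020767 ≈ 0.14889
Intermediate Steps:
(10*(-1205))/33070 + 17852/34781 = -12050*1/33070 + 17852*(1/34781) = -1205/3307 + 17852/34781 = 17125459/115020767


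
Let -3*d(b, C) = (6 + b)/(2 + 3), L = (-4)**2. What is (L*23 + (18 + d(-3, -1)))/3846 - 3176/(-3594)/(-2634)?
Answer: 1516665767/15170220090 ≈ 0.099977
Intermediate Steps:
L = 16
d(b, C) = -2/5 - b/15 (d(b, C) = -(6 + b)/(3*(2 + 3)) = -(6 + b)/(3*5) = -(6/5 + b/5)/3 = -2/5 - b/15)
(L*23 + (18 + d(-3, -1)))/3846 - 3176/(-3594)/(-2634) = (16*23 + (18 + (-2/5 - 1/15*(-3))))/3846 - 3176/(-3594)/(-2634) = (368 + (18 + (-2/5 + 1/5)))*(1/3846) - 3176*(-1/3594)*(-1/2634) = (368 + (18 - 1/5))*(1/3846) + (1588/1797)*(-1/2634) = (368 + 89/5)*(1/3846) - 794/2366649 = (1929/5)*(1/3846) - 794/2366649 = 643/6410 - 794/2366649 = 1516665767/15170220090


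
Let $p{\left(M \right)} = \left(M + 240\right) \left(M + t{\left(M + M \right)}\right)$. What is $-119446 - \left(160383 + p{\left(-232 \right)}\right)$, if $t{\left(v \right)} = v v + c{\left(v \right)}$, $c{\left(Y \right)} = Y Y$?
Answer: $-3722709$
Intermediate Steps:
$c{\left(Y \right)} = Y^{2}$
$t{\left(v \right)} = 2 v^{2}$ ($t{\left(v \right)} = v v + v^{2} = v^{2} + v^{2} = 2 v^{2}$)
$p{\left(M \right)} = \left(240 + M\right) \left(M + 8 M^{2}\right)$ ($p{\left(M \right)} = \left(M + 240\right) \left(M + 2 \left(M + M\right)^{2}\right) = \left(240 + M\right) \left(M + 2 \left(2 M\right)^{2}\right) = \left(240 + M\right) \left(M + 2 \cdot 4 M^{2}\right) = \left(240 + M\right) \left(M + 8 M^{2}\right)$)
$-119446 - \left(160383 + p{\left(-232 \right)}\right) = -119446 - \left(160383 - 232 \left(240 + 8 \left(-232\right)^{2} + 1921 \left(-232\right)\right)\right) = -119446 - \left(160383 - 232 \left(240 + 8 \cdot 53824 - 445672\right)\right) = -119446 - \left(160383 - 232 \left(240 + 430592 - 445672\right)\right) = -119446 - \left(160383 - -3442880\right) = -119446 - \left(160383 + 3442880\right) = -119446 - 3603263 = -3722709$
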